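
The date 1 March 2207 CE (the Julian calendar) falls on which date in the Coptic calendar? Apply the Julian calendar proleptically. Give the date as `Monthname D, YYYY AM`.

The source date corresponds to 16 March 2207 in the Gregorian calendar (JDN 2527224).
That day falls on 5 Paremhat 1923 AM in the Coptic calendar.

Paremhat 5, 1923 AM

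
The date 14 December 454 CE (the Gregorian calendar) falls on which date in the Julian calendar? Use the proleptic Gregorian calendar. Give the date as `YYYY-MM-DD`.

0454-12-13

The Julian–Gregorian offset here is 1 day (Julian trailing).
14 December 454 Gregorian − 1 day → 13 December 454 Julian.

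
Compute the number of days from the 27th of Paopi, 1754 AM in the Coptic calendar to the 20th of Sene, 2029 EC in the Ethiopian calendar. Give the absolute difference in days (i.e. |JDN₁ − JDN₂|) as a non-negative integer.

First date → JDN 2465369; second date → JDN 2465237.
The interval is |2465369 − 2465237| = 132 days.

132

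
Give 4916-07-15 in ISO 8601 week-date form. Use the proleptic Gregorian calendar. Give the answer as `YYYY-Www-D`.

The weekday is Wednesday (ISO weekday 3).
That Wednesday belongs to ISO week 29 of ISO year 4916.

4916-W29-3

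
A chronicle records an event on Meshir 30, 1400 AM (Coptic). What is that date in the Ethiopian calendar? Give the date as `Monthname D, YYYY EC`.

Yekatit 30, 1676 EC

The source date corresponds to 6 March 1684 in the Gregorian calendar (JDN 2336194).
That day falls on 30 Yekatit 1676 EC in the Ethiopian calendar.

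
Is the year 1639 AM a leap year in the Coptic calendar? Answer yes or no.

yes

1639 mod 4 = 3; in the Coptic calendar a year is leap when year mod 4 = 3, so it is a leap year.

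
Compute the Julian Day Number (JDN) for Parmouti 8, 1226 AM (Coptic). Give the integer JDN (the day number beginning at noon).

In the proleptic Gregorian calendar the same day is 13 April 1510.
JDN 2299161 is 15 October 1582 CE (Gregorian); the target day is −26483 days from there, so JDN = 2272678.

2272678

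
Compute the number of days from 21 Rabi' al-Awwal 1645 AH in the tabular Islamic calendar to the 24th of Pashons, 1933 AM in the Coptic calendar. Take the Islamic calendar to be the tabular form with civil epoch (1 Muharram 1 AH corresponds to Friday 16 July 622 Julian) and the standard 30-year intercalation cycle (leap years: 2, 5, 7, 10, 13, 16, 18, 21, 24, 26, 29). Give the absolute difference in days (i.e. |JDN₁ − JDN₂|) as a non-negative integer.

JDN of the first date = 2531098.
JDN of the second date = 2530956.
|2530956 − 2531098| = 142.

142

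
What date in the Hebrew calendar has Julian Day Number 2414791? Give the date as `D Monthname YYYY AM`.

7 Sivan 5659 AM

JDN 2414791 is 16 May 1899 in the Gregorian calendar.
In the Hebrew calendar that day is 7 Sivan 5659 AM.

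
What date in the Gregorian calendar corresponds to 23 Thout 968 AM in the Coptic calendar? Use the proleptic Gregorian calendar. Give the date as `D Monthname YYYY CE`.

28 September 1251 CE

Julian Day Number of the source date = 2178249.
Converting JDN 2178249 to the Gregorian calendar gives 28 September 1251 CE.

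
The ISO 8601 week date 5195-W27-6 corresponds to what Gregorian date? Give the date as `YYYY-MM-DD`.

ISO week 1 of 5195 is the week containing the first Thursday of 5195.
Week 27, day 6 (Saturday) lands on 5195-07-08.

5195-07-08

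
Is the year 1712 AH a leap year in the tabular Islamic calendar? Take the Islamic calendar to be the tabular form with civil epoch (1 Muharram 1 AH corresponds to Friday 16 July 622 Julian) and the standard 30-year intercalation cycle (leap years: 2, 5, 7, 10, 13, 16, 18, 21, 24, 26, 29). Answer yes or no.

yes

Year 1712 AH is year 2 of its 30-year cycle; leap positions are 2, 5, 7, 10, 13, 16, 18, 21, 24, 26, 29, so it is a leap year (355 days).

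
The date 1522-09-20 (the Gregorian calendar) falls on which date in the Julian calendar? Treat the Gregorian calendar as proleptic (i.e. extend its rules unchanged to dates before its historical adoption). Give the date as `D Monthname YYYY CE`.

10 September 1522 CE

The Julian–Gregorian offset here is 10 days (Julian trailing).
20 September 1522 Gregorian − 10 days → 10 September 1522 Julian.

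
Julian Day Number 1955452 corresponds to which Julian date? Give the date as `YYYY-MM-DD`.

0641-09-26

JDN 1955452 is 29 September 641 in the proleptic Gregorian calendar.
In the Julian calendar that day is 0641-09-26.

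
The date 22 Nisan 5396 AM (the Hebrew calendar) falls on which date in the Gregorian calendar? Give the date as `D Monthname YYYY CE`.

27 April 1636 CE

Both dates share Julian Day Number 2318714; in the Gregorian calendar that is 27 April 1636 CE.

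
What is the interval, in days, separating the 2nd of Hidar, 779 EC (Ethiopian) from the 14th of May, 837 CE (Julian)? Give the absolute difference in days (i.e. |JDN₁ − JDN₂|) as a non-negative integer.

First date → JDN 2008446; second date → JDN 2026906.
The interval is |2008446 − 2026906| = 18460 days.

18460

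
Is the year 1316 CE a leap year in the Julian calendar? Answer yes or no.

1316 mod 4 = 0, so it is a leap year in the Julian calendar.

yes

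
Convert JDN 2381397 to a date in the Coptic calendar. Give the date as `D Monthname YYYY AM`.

JDN 2381397 is 11 December 1807 in the Gregorian calendar.
In the Coptic calendar that day is 2 Koiak 1524 AM.

2 Koiak 1524 AM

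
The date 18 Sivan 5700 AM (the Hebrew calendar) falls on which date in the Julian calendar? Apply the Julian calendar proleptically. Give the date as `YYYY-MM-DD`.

Julian Day Number of the source date = 2429805.
Converting JDN 2429805 to the Julian calendar gives 11 June 1940 CE.

1940-06-11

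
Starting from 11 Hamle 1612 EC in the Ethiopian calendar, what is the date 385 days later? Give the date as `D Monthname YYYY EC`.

JDN of 11 Hamle 1612 EC = 2312949.
2312949 + 385 = 2313334.
JDN 2313334 in the Ethiopian calendar is 1 Nehase 1613 EC.

1 Nehase 1613 EC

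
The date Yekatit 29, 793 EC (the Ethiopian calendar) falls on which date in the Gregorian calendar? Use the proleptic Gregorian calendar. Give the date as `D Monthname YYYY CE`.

Julian Day Number of the source date = 2013677.
Converting JDN 2013677 to the Gregorian calendar gives 27 February 801 CE.

27 February 801 CE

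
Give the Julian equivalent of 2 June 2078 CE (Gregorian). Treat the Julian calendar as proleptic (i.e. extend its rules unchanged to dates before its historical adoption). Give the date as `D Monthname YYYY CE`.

At this point the Julian calendar is 13 days behind the Gregorian.
2 June 2078 Gregorian − 13 days → 20 May 2078 Julian.

20 May 2078 CE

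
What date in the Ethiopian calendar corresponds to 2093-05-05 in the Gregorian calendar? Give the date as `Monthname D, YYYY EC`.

Julian Day Number of the source date = 2485638.
Converting JDN 2485638 to the Ethiopian calendar gives 27 Miyazya 2085 EC.

Miyazya 27, 2085 EC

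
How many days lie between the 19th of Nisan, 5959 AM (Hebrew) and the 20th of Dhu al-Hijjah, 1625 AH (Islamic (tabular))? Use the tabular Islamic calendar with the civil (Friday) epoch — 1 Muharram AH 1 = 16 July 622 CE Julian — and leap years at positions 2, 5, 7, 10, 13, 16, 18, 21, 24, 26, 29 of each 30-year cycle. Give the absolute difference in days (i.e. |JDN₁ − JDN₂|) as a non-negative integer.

58

JDN of the first date = 2524333.
JDN of the second date = 2524275.
|2524275 − 2524333| = 58.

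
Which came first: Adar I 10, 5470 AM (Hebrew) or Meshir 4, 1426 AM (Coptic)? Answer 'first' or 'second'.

Converting both to JDN: 2345665 vs 2345664; the smaller is the second.

second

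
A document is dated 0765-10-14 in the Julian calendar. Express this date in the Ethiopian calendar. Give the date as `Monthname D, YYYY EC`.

Both dates share Julian Day Number 2000761; in the Ethiopian calendar that is 17 Tikimt 758 EC.

Tikimt 17, 758 EC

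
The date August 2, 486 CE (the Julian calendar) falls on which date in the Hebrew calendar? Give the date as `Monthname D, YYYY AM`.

Av 16, 4246 AM

Both dates share Julian Day Number 1898783; in the Hebrew calendar that is 16 Av 4246 AM.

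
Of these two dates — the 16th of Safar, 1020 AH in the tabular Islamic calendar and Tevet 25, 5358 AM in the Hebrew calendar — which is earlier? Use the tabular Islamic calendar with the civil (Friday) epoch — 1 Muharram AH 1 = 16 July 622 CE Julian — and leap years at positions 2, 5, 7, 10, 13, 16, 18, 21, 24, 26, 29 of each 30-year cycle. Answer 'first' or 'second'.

Converting both to JDN: 2309585 vs 2304720; the smaller is the second.

second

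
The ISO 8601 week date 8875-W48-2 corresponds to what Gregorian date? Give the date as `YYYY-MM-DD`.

8875-11-26

ISO week 1 of 8875 is the week containing the first Thursday of 8875.
Week 48, day 2 (Tuesday) lands on 8875-11-26.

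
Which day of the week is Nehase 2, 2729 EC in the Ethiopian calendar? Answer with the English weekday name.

Saturday

Equivalently 14 August 2737 Gregorian, JDN 2720954.
Since JDN mod 7 = 5 (0 = Monday), the day is Saturday.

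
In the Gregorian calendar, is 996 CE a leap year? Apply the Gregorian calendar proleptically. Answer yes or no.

yes

996 is divisible by 4 and not by 100, so it is a leap year.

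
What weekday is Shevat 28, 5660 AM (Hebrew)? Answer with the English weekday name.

Sunday

This is JDN 2415048 (28 January 1900 Gregorian).
Since JDN mod 7 = 6 (0 = Monday), the day is Sunday.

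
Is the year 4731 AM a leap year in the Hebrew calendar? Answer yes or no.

Hebrew year 4731 is year 19 of its 19-year Metonic cycle; leap years are at positions 3, 6, 8, 11, 14, 17, 19, so it is a leap year (13 months).

yes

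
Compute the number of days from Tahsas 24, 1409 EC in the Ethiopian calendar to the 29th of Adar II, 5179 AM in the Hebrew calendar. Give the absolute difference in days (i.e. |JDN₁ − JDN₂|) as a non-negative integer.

JDN of the first date = 2238606.
JDN of the second date = 2239433.
|2239433 − 2238606| = 827.

827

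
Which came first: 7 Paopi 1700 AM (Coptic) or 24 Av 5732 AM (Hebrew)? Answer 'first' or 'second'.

First date → JDN 2445626; second date → JDN 2441534.
JDN 2441534 < JDN 2445626, so the second date is earlier.

second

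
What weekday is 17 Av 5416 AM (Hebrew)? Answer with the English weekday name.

Monday

Equivalently 7 August 1656 Gregorian, JDN 2326121.
JDN 2326121 mod 7 = 0, and JDN 0 was a Monday, so this is a Monday.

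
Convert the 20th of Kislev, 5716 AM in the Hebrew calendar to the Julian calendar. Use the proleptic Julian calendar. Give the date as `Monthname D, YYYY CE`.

Both dates share Julian Day Number 2435447; in the Julian calendar that is 22 November 1955 CE.

November 22, 1955 CE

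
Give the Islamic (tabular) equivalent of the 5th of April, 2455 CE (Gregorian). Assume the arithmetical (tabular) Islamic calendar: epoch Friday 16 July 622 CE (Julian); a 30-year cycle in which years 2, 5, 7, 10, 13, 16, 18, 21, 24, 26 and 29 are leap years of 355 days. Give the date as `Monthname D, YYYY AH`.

Dhu al-Hijjah 17, 1889 AH

Both dates share Julian Day Number 2617825; in the tabular Islamic calendar that is 17 Dhu al-Hijjah 1889 AH.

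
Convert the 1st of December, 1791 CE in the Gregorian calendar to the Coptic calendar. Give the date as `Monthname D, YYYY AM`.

Hathor 23, 1508 AM

Both dates share Julian Day Number 2375544; in the Coptic calendar that is 23 Hathor 1508 AM.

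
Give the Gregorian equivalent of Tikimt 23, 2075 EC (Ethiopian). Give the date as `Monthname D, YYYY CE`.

Both dates share Julian Day Number 2481801; in the Gregorian calendar that is 2 November 2082 CE.

November 2, 2082 CE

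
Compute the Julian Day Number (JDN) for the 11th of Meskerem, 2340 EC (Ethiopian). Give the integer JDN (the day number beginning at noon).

In the Gregorian calendar the same day is 25 September 2347.
JDN 2400001 is 17 November 1858 CE (Gregorian), MJD 0; the target day is +178550 days from there, so JDN = 2578551.

2578551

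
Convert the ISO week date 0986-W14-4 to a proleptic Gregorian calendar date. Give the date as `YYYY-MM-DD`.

0986-04-06

ISO week 1 of 986 is the week containing the first Thursday of 986.
Week 14, day 4 (Thursday) lands on 0986-04-06.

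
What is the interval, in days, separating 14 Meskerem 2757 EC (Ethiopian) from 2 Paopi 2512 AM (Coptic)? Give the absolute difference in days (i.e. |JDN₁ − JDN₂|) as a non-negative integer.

First date → JDN 2730863; second date → JDN 2742204.
The interval is |2730863 − 2742204| = 11341 days.

11341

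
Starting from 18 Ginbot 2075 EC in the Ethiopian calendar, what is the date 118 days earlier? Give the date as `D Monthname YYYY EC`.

20 Tir 2075 EC

JDN of 18 Ginbot 2075 EC = 2482006.
2482006 − 118 = 2481888.
JDN 2481888 in the Ethiopian calendar is 20 Tir 2075 EC.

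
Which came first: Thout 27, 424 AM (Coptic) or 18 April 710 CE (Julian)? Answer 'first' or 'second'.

The two dates have Julian Day Numbers 1979557 and 1980493 respectively.
Since 1979557 < 1980493, the first date comes first.

first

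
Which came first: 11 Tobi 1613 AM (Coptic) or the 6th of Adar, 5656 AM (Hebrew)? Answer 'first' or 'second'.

Converting both to JDN: 2413943 vs 2413610; the smaller is the second.

second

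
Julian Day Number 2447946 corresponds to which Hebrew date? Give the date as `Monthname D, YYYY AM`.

Shevat 28, 5750 AM

JDN 2447946 is 23 February 1990 in the Gregorian calendar.
In the Hebrew calendar that day is Shevat 28, 5750 AM.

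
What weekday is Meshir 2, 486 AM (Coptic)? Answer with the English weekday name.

Saturday

This is JDN 2002327 (31 January 770 Gregorian).
JDN 2002327 mod 7 = 5, and JDN 0 was a Monday, so this is a Saturday.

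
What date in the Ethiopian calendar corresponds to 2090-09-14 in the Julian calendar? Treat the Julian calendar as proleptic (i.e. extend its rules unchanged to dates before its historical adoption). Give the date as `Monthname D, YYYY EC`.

Meskerem 17, 2083 EC

Both dates share Julian Day Number 2484687; in the Ethiopian calendar that is 17 Meskerem 2083 EC.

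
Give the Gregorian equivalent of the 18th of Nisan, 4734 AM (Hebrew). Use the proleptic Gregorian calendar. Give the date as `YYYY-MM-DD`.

0974-04-17

Both dates share Julian Day Number 2076913; in the Gregorian calendar that is 17 April 974 CE.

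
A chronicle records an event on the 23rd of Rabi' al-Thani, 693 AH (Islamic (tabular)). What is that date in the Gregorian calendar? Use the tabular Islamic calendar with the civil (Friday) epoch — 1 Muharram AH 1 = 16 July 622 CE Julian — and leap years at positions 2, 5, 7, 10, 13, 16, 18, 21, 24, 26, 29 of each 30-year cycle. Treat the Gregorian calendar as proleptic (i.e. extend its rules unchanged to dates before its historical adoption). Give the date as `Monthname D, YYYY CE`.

March 30, 1294 CE

Both dates share Julian Day Number 2193773; in the Gregorian calendar that is 30 March 1294 CE.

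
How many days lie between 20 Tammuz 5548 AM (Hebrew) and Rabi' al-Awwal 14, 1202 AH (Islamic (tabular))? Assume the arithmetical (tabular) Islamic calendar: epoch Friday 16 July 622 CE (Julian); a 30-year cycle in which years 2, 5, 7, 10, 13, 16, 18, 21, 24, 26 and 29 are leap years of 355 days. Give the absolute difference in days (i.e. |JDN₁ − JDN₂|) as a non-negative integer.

First date → JDN 2374320; second date → JDN 2374106.
The interval is |2374320 − 2374106| = 214 days.

214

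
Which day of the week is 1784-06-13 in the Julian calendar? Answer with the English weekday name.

In the Gregorian calendar this is 24 June 1784 (JDN 2372828).
JDN 2372828 mod 7 = 3, and JDN 0 was a Monday, so this is a Thursday.

Thursday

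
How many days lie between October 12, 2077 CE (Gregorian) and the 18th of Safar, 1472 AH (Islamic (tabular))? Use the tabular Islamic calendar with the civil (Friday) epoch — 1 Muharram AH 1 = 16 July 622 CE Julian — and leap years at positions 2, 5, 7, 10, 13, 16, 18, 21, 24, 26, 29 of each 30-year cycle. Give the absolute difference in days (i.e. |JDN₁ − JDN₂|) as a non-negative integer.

First date → JDN 2479954; second date → JDN 2469760.
The interval is |2479954 − 2469760| = 10194 days.

10194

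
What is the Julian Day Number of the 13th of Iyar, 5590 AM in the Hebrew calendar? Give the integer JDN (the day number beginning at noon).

In the Gregorian calendar the same day is 6 May 1830.
JDN 2451545 is 1 January 2000 CE (Gregorian); the target day is −61966 days from there, so JDN = 2389579.

2389579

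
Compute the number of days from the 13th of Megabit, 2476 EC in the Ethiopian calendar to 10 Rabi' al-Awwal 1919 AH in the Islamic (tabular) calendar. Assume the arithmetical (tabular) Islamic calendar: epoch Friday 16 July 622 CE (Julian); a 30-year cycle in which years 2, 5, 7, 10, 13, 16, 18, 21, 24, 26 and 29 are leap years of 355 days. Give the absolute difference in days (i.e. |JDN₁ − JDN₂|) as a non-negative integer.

224

First date → JDN 2628407; second date → JDN 2628183.
The interval is |2628407 − 2628183| = 224 days.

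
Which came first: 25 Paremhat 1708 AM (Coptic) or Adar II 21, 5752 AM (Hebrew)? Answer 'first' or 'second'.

second

First date → JDN 2448716; second date → JDN 2448708.
JDN 2448708 < JDN 2448716, so the second date is earlier.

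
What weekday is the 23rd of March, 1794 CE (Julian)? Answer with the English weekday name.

In the Gregorian calendar this is 3 April 1794 (JDN 2376398).
Since JDN mod 7 = 3 (0 = Monday), the day is Thursday.

Thursday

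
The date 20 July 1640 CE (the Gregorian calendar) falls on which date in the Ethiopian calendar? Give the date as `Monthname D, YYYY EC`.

Both dates share Julian Day Number 2320259; in the Ethiopian calendar that is 16 Hamle 1632 EC.

Hamle 16, 1632 EC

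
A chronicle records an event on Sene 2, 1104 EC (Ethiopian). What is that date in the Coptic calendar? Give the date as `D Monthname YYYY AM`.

Both dates share Julian Day Number 2127363; in the Coptic calendar that is 2 Paoni 828 AM.

2 Paoni 828 AM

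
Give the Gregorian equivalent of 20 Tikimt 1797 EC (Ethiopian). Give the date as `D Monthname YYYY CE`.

Julian Day Number of the source date = 2380259.
Converting JDN 2380259 to the Gregorian calendar gives 29 October 1804 CE.

29 October 1804 CE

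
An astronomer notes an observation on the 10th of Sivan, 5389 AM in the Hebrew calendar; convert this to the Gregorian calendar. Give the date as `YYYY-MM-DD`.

1629-06-01

Julian Day Number of the source date = 2316192.
Converting JDN 2316192 to the Gregorian calendar gives 1 June 1629 CE.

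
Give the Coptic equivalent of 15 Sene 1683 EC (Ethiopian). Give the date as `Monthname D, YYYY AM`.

Paoni 15, 1407 AM

Both dates share Julian Day Number 2338855; in the Coptic calendar that is 15 Paoni 1407 AM.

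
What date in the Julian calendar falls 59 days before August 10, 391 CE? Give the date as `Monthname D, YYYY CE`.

Counting 59 days back from JDN 1864092 reaches JDN 1864033, which is June 12, 391 CE.

June 12, 391 CE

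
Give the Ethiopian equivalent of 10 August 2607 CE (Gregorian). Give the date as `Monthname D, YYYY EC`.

Hamle 29, 2599 EC

Julian Day Number of the source date = 2673468.
Converting JDN 2673468 to the Ethiopian calendar gives 29 Hamle 2599 EC.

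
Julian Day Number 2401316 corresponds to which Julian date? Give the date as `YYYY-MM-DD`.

1862-06-12

The Gregorian equivalent of JDN 2401316 is 24 June 1862.
In the Julian calendar that day is 1862-06-12.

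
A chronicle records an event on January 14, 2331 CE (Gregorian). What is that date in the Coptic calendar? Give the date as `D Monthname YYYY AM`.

Julian Day Number of the source date = 2572453.
Converting JDN 2572453 to the Coptic calendar gives 3 Tobi 2047 AM.

3 Tobi 2047 AM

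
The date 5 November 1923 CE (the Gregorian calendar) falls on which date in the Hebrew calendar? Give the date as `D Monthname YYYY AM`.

Both dates share Julian Day Number 2423729; in the Hebrew calendar that is 26 Cheshvan 5684 AM.

26 Cheshvan 5684 AM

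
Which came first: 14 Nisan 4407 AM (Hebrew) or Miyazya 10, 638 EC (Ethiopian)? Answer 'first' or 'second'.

The two dates have Julian Day Numbers 1957459 and 1957104 respectively.
Since 1957104 < 1957459, the second date comes first.

second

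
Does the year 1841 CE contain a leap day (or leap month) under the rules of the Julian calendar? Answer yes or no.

1841 mod 4 = 1, so it is a common year in the Julian calendar.

no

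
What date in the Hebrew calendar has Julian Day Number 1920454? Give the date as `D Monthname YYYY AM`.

JDN 1920454 is 3 December 545 in the proleptic Gregorian calendar.
In the Hebrew calendar that day is 10 Kislev 4306 AM.

10 Kislev 4306 AM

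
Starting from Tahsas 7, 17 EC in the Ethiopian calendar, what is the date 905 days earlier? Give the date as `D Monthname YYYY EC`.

The starting date is JDN 1730161; 1730161 − 905 = 1729256.
JDN 1729256 corresponds to 18 Sene 14 EC.

18 Sene 14 EC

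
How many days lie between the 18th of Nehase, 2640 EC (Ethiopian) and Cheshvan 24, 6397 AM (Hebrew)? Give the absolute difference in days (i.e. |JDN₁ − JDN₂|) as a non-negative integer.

JDN of the first date = 2688463.
JDN of the second date = 2684157.
|2684157 − 2688463| = 4306.

4306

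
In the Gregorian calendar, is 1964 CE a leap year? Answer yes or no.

1964 is divisible by 4 and not by 100, so it is a leap year.

yes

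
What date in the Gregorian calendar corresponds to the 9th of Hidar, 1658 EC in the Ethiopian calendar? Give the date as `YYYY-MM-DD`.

Both dates share Julian Day Number 2329508; in the Gregorian calendar that is 15 November 1665 CE.

1665-11-15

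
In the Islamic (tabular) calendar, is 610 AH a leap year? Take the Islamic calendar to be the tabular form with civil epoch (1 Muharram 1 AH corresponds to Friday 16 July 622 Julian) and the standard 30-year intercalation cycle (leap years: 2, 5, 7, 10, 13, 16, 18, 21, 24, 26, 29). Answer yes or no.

Year 610 AH is year 10 of its 30-year cycle; leap positions are 2, 5, 7, 10, 13, 16, 18, 21, 24, 26, 29, so it is a leap year (355 days).

yes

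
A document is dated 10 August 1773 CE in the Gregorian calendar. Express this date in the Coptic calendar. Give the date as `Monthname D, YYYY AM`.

Mesori 6, 1489 AM

Both dates share Julian Day Number 2368857; in the Coptic calendar that is 6 Mesori 1489 AM.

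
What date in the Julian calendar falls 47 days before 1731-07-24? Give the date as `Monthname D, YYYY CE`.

June 7, 1731 CE

Counting 47 days back from JDN 2353510 reaches JDN 2353463, which is June 7, 1731 CE.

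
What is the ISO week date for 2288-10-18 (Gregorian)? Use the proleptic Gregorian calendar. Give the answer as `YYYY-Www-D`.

The weekday is Thursday (ISO weekday 4).
That Thursday belongs to ISO week 42 of ISO year 2288.

2288-W42-4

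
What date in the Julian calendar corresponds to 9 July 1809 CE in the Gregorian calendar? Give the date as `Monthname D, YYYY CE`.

For dates in this range the Gregorian date is 12 days ahead of the Julian.
9 July 1809 Gregorian − 12 days → 27 June 1809 Julian.

June 27, 1809 CE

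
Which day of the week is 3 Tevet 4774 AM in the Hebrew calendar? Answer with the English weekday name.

Tuesday

Equivalently 14 December 1013 Gregorian, JDN 2091398.
Since JDN mod 7 = 1 (0 = Monday), the day is Tuesday.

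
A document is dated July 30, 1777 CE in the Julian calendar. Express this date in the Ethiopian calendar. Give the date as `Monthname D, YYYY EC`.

Nehase 6, 1769 EC

Both dates share Julian Day Number 2370318; in the Ethiopian calendar that is 6 Nehase 1769 EC.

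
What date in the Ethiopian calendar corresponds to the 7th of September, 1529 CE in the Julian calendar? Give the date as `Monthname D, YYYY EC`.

The source date corresponds to 17 September 1529 in the proleptic Gregorian calendar (JDN 2279775).
That day falls on 10 Meskerem 1522 EC in the Ethiopian calendar.

Meskerem 10, 1522 EC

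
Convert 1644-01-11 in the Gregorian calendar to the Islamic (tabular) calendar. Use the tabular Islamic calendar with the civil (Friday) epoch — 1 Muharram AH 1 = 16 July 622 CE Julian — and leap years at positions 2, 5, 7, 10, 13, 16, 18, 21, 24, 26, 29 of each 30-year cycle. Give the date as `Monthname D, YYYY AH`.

Dhu al-Qa'dah 1, 1053 AH

Both dates share Julian Day Number 2321529; in the tabular Islamic calendar that is 1 Dhu al-Qa'dah 1053 AH.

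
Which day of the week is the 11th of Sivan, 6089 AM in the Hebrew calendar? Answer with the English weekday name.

Monday

This is JDN 2571870 (10 June 2329 Gregorian).
JDN 2571870 mod 7 = 0, and JDN 0 was a Monday, so this is a Monday.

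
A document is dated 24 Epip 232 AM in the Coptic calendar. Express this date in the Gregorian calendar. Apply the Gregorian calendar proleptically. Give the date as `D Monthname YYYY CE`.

20 July 516 CE

Julian Day Number of the source date = 1909726.
Converting JDN 1909726 to the Gregorian calendar gives 20 July 516 CE.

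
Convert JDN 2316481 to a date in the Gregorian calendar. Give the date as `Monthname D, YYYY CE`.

March 17, 1630 CE

JDN 2451545 is 1 Jan 2000; 2316481 is −135064 days from there.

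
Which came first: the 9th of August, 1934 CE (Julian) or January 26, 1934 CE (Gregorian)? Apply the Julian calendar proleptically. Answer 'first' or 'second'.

The two dates have Julian Day Numbers 2427672 and 2427464 respectively.
Since 2427464 < 2427672, the second date comes first.

second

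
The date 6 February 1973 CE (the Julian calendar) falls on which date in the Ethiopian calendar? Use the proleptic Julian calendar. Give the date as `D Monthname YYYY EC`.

12 Yekatit 1965 EC

Julian Day Number of the source date = 2441733.
Converting JDN 2441733 to the Ethiopian calendar gives 12 Yekatit 1965 EC.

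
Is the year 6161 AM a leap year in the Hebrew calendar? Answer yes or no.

no

Hebrew year 6161 is year 5 of its 19-year Metonic cycle; leap years are at positions 3, 6, 8, 11, 14, 17, 19, so it is a common year (12 months).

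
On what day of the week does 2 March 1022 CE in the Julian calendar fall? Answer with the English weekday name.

Equivalently 8 March 1022 Gregorian, JDN 2094404.
JDN 2094404 mod 7 = 4, and JDN 0 was a Monday, so this is a Friday.

Friday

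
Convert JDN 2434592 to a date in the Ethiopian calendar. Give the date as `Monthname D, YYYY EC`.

JDN 2434592 is 2 August 1953 in the Gregorian calendar.
In the Ethiopian calendar that day is Hamle 26, 1945 EC.

Hamle 26, 1945 EC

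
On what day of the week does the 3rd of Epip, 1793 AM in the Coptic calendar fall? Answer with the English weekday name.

In the Gregorian calendar this is 10 July 2077 (JDN 2479860).
2479860 ≡ 5 (mod 7); counting from Monday = 0 gives Saturday.

Saturday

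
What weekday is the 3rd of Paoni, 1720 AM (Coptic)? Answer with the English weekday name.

This is JDN 2453167 (10 June 2004 Gregorian).
2453167 ≡ 3 (mod 7); counting from Monday = 0 gives Thursday.

Thursday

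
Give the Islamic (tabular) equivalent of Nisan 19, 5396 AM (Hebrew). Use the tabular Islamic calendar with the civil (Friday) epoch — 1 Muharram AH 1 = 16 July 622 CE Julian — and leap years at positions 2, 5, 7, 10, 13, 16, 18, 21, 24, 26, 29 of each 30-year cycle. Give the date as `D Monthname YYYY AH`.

18 Dhu al-Qa'dah 1045 AH

The source date corresponds to 24 April 1636 in the Gregorian calendar (JDN 2318711).
That day falls on 18 Dhu al-Qa'dah 1045 AH in the tabular Islamic calendar.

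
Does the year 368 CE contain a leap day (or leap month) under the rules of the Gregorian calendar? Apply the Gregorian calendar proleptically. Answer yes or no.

368 is divisible by 4 and not by 100, so it is a leap year.

yes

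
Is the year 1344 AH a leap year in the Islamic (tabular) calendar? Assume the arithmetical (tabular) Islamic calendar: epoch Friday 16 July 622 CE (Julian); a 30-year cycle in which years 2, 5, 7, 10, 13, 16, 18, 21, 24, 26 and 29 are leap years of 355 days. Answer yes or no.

yes

Year 1344 AH is year 24 of its 30-year cycle; leap positions are 2, 5, 7, 10, 13, 16, 18, 21, 24, 26, 29, so it is a leap year (355 days).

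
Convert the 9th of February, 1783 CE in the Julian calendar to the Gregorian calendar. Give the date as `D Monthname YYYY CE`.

At this point the Julian calendar is 11 days behind the Gregorian.
9 February 1783 Julian + 11 days → 20 February 1783 Gregorian.

20 February 1783 CE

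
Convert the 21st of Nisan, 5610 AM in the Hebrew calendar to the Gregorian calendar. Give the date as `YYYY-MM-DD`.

1850-04-03

Julian Day Number of the source date = 2396851.
Converting JDN 2396851 to the Gregorian calendar gives 3 April 1850 CE.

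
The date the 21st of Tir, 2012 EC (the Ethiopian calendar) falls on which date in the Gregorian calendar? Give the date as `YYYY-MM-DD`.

2020-01-30

Julian Day Number of the source date = 2458879.
Converting JDN 2458879 to the Gregorian calendar gives 30 January 2020 CE.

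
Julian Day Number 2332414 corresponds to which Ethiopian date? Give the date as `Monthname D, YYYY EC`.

The Gregorian equivalent of JDN 2332414 is 30 October 1673.
In the Ethiopian calendar that day is Tikimt 23, 1666 EC.

Tikimt 23, 1666 EC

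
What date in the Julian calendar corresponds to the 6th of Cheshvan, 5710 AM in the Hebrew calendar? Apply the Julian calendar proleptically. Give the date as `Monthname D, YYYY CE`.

October 16, 1949 CE

Both dates share Julian Day Number 2433219; in the Julian calendar that is 16 October 1949 CE.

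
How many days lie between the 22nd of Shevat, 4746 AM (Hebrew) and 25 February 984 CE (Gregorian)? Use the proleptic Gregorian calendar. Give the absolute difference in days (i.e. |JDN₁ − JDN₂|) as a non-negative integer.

First date → JDN 2081229; second date → JDN 2080514.
The interval is |2081229 − 2080514| = 715 days.

715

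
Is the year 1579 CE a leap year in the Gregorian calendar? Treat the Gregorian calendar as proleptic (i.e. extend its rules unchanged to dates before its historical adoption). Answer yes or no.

1579 is not divisible by 4, so it is a common year.

no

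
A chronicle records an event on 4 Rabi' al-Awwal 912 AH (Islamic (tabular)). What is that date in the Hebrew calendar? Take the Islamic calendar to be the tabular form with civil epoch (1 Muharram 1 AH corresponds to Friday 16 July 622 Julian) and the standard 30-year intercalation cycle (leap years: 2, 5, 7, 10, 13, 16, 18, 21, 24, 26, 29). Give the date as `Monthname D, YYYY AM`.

Av 4, 5266 AM

The source date corresponds to 4 August 1506 in the proleptic Gregorian calendar (JDN 2271330).
That day falls on 4 Av 5266 AM in the Hebrew calendar.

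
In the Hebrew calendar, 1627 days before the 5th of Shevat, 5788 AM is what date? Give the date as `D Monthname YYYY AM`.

JDN of the 5th of Shevat, 5788 AM = 2461804.
2461804 − 1627 = 2460177.
JDN 2460177 in the Hebrew calendar is 3 Elul 5783 AM.

3 Elul 5783 AM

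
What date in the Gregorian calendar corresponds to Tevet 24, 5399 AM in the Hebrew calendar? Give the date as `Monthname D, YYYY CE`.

Both dates share Julian Day Number 2319692; in the Gregorian calendar that is 31 December 1638 CE.

December 31, 1638 CE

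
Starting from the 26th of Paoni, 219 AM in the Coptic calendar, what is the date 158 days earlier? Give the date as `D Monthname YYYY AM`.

18 Tobi 219 AM

JDN of the 26th of Paoni, 219 AM = 1904949.
1904949 − 158 = 1904791.
JDN 1904791 in the Coptic calendar is 18 Tobi 219 AM.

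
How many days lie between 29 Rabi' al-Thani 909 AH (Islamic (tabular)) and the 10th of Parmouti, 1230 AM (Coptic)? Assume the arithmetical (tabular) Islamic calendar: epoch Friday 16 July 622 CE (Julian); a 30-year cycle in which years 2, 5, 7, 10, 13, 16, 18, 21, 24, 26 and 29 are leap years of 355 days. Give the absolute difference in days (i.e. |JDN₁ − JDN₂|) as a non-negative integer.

First date → JDN 2270322; second date → JDN 2274141.
The interval is |2270322 − 2274141| = 3819 days.

3819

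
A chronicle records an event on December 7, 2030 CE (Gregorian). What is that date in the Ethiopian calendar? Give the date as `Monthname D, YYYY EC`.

Both dates share Julian Day Number 2462843; in the Ethiopian calendar that is 28 Hidar 2023 EC.

Hidar 28, 2023 EC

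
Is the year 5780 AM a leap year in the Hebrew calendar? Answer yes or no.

no

Hebrew year 5780 is year 4 of its 19-year Metonic cycle; leap years are at positions 3, 6, 8, 11, 14, 17, 19, so it is a common year (12 months).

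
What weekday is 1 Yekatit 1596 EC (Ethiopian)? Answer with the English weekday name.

In the Gregorian calendar this is 6 February 1604 (JDN 2306945).
2306945 ≡ 4 (mod 7); counting from Monday = 0 gives Friday.

Friday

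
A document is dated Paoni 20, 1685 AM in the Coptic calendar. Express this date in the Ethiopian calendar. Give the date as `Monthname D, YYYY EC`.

Sene 20, 1961 EC

Julian Day Number of the source date = 2440400.
Converting JDN 2440400 to the Ethiopian calendar gives 20 Sene 1961 EC.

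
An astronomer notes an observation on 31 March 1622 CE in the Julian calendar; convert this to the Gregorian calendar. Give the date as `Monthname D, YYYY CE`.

April 10, 1622 CE

The Julian–Gregorian offset here is 10 days (Julian trailing).
31 March 1622 Julian + 10 days → 10 April 1622 Gregorian.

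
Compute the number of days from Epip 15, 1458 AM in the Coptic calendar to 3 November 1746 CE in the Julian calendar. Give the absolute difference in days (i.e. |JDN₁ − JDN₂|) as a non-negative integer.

1578

JDN of the first date = 2357513.
JDN of the second date = 2359091.
|2359091 − 2357513| = 1578.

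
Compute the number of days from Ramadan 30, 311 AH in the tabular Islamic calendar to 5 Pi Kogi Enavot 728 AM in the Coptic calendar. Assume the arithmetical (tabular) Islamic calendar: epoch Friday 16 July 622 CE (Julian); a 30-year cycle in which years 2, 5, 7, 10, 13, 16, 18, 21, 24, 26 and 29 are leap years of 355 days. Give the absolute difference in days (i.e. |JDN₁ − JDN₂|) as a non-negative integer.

First date → JDN 2058559; second date → JDN 2090931.
The interval is |2058559 − 2090931| = 32372 days.

32372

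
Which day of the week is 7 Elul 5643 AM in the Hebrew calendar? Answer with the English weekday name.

Sunday

In the Gregorian calendar this is 9 September 1883 (JDN 2409063).
2409063 ≡ 6 (mod 7); counting from Monday = 0 gives Sunday.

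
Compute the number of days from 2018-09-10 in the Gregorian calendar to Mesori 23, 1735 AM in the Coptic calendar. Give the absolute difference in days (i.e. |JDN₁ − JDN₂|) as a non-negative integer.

First date → JDN 2458372; second date → JDN 2458725.
The interval is |2458372 − 2458725| = 353 days.

353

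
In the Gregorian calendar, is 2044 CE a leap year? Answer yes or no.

2044 is divisible by 4 and not by 100, so it is a leap year.

yes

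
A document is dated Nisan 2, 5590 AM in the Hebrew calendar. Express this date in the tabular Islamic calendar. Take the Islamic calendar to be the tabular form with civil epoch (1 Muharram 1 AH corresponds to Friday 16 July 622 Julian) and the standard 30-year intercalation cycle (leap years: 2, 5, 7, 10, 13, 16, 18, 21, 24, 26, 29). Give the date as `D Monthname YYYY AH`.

1 Shawwal 1245 AH

Julian Day Number of the source date = 2389538.
Converting JDN 2389538 to the tabular Islamic calendar gives 1 Shawwal 1245 AH.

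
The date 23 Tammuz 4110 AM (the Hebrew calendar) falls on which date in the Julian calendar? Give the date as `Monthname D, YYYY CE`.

July 16, 350 CE

The source date corresponds to 17 July 350 in the proleptic Gregorian calendar (JDN 1849092).
That day falls on 16 July 350 CE in the Julian calendar.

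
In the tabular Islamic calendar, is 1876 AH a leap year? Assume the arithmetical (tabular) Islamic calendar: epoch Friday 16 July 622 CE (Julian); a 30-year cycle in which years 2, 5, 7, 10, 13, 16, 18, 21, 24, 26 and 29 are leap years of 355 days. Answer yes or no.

Year 1876 AH is year 16 of its 30-year cycle; leap positions are 2, 5, 7, 10, 13, 16, 18, 21, 24, 26, 29, so it is a leap year (355 days).

yes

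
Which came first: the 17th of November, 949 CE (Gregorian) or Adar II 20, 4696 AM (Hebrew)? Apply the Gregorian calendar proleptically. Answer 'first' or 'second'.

second

The two dates have Julian Day Numbers 2067996 and 2063007 respectively.
Since 2063007 < 2067996, the second date comes first.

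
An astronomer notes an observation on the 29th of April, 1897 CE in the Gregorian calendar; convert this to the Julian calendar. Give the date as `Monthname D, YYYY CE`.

For dates in this range the Gregorian date is 12 days ahead of the Julian.
29 April 1897 Gregorian − 12 days → 17 April 1897 Julian.

April 17, 1897 CE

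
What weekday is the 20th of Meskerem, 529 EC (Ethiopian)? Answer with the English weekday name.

In the proleptic Gregorian calendar this is 19 September 536 (JDN 1917092).
1917092 ≡ 2 (mod 7); counting from Monday = 0 gives Wednesday.

Wednesday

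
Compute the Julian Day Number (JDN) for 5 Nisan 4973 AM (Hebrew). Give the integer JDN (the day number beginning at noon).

In the proleptic Gregorian calendar the same day is 4 April 1213.
JDN 2299161 is 15 October 1582 CE (Gregorian); the target day is −134968 days from there, so JDN = 2164193.

2164193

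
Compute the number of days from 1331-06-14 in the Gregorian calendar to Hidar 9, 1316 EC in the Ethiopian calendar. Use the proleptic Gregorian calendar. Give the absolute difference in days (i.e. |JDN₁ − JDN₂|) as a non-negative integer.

JDN of the first date = 2207362.
JDN of the second date = 2204593.
|2204593 − 2207362| = 2769.

2769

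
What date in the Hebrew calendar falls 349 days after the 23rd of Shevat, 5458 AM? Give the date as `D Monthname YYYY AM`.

Counting 349 days forward from JDN 2341277 reaches JDN 2341626, which is 19 Shevat 5459 AM.

19 Shevat 5459 AM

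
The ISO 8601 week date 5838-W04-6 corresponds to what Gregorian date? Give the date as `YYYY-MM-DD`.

ISO week 1 of 5838 is the week containing the first Thursday of 5838.
Week 4, day 6 (Saturday) lands on 5838-01-27.

5838-01-27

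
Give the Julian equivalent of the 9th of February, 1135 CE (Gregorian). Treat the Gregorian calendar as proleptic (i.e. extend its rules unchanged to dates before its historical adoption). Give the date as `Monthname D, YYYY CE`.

For dates in this range the Gregorian date is 7 days ahead of the Julian.
9 February 1135 Gregorian − 7 days → 2 February 1135 Julian.

February 2, 1135 CE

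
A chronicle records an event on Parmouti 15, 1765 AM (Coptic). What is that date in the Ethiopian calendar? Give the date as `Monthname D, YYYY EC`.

Miyazya 15, 2041 EC

The source date corresponds to 23 April 2049 in the Gregorian calendar (JDN 2469555).
That day falls on 15 Miyazya 2041 EC in the Ethiopian calendar.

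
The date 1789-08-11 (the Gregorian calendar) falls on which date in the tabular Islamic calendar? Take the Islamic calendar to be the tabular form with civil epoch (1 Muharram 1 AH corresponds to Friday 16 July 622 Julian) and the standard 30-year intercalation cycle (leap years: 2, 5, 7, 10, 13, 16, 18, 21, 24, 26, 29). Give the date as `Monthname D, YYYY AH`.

Dhu al-Qa'dah 19, 1203 AH

Julian Day Number of the source date = 2374702.
Converting JDN 2374702 to the tabular Islamic calendar gives 19 Dhu al-Qa'dah 1203 AH.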